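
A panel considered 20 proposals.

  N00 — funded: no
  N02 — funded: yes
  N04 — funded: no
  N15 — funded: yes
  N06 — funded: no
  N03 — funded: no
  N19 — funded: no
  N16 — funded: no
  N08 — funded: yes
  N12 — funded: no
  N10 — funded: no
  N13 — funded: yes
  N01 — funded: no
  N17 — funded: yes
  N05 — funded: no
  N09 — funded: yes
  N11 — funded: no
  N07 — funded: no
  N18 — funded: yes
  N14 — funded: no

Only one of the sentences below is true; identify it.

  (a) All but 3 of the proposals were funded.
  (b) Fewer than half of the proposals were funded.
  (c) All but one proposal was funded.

(b)

|A| = 20, |A ∩ B| = 7, |A ∖ B| = 13.
(a) requires |A ∖ B| = 3: false.
(b) requires |A ∩ B| < |A ∖ B|: true.
(c) requires |A ∖ B| = 1: false.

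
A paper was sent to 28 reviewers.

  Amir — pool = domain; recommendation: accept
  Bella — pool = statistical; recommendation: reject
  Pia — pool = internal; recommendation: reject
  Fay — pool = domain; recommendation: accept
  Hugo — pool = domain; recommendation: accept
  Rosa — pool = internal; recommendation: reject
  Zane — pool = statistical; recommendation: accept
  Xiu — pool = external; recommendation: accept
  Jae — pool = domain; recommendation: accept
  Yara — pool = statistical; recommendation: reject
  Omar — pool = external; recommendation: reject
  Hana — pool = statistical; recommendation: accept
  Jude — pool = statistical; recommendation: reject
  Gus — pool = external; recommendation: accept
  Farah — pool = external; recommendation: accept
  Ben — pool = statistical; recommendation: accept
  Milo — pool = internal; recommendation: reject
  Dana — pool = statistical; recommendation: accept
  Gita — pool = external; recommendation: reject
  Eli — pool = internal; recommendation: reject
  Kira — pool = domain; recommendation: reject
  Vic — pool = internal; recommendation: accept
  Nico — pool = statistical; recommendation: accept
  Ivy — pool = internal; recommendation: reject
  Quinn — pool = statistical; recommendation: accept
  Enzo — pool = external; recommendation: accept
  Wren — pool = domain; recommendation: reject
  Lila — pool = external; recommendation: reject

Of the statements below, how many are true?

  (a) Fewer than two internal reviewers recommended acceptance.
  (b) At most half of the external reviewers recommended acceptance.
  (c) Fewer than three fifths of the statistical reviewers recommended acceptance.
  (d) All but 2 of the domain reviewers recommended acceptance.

(a) internal: |A| = 6, |A ∩ B| = 1; needs |A ∩ B| < 2 — true.
(b) external: |A| = 7, |A ∩ B| = 4; needs |A ∩ B| ≤ |A ∖ B| — false.
(c) statistical: |A| = 9, |A ∩ B| = 6; needs |A ∩ B| / |A| < 3/5 — false.
(d) domain: |A| = 6, |A ∩ B| = 4; needs |A ∖ B| = 2 — true.

2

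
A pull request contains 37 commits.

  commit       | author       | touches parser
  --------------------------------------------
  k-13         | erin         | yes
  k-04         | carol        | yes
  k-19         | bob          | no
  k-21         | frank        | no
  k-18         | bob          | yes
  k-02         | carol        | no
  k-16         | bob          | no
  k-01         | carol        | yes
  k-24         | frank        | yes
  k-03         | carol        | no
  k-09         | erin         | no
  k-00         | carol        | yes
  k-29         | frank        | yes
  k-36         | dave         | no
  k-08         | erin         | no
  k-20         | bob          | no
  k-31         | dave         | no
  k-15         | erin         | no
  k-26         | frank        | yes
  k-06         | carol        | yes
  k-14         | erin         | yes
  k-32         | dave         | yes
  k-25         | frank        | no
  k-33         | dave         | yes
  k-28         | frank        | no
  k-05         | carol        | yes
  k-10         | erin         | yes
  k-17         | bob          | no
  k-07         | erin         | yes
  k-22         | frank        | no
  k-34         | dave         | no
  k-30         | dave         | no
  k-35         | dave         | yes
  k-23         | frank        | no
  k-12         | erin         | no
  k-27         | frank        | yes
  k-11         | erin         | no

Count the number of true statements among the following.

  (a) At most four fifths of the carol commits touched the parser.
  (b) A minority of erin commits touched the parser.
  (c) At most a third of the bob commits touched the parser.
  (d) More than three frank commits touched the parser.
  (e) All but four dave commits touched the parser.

(a) carol: |A| = 7, |A ∩ B| = 5; needs |A ∩ B| / |A| ≤ 4/5 — true.
(b) erin: |A| = 9, |A ∩ B| = 4; needs |A ∩ B| < |A ∖ B| — true.
(c) bob: |A| = 5, |A ∩ B| = 1; needs |A ∩ B| / |A| ≤ 1/3 — true.
(d) frank: |A| = 9, |A ∩ B| = 4; needs |A ∩ B| > 3 — true.
(e) dave: |A| = 7, |A ∩ B| = 3; needs |A ∖ B| = 4 — true.

5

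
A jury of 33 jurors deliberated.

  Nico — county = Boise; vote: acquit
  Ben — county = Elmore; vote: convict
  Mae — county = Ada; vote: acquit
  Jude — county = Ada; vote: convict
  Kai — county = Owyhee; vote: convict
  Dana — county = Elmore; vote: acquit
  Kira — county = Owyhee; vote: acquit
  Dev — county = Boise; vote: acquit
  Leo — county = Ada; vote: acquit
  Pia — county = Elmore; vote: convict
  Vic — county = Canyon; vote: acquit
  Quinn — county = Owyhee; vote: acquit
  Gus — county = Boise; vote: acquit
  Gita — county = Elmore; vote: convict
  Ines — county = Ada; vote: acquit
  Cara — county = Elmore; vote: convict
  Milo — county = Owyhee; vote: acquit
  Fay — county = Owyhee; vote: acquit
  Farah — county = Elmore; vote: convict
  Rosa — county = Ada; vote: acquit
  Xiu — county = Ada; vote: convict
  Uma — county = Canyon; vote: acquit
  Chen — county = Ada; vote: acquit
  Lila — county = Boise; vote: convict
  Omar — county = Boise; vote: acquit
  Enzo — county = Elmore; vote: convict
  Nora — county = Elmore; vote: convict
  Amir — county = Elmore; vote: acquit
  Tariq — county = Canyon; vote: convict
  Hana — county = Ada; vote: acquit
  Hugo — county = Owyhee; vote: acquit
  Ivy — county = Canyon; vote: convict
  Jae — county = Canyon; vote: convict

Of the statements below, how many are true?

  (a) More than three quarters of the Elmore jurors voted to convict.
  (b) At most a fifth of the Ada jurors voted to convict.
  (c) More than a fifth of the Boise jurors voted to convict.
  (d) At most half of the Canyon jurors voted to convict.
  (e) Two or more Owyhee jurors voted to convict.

(a) Elmore: |A| = 9, |A ∩ B| = 7; needs |A ∩ B| / |A| > 3/4 — true.
(b) Ada: |A| = 8, |A ∩ B| = 2; needs |A ∩ B| / |A| ≤ 1/5 — false.
(c) Boise: |A| = 5, |A ∩ B| = 1; needs |A ∩ B| / |A| > 1/5 — false.
(d) Canyon: |A| = 5, |A ∩ B| = 3; needs |A ∩ B| ≤ |A ∖ B| — false.
(e) Owyhee: |A| = 6, |A ∩ B| = 1; needs |A ∩ B| ≥ 2 — false.

1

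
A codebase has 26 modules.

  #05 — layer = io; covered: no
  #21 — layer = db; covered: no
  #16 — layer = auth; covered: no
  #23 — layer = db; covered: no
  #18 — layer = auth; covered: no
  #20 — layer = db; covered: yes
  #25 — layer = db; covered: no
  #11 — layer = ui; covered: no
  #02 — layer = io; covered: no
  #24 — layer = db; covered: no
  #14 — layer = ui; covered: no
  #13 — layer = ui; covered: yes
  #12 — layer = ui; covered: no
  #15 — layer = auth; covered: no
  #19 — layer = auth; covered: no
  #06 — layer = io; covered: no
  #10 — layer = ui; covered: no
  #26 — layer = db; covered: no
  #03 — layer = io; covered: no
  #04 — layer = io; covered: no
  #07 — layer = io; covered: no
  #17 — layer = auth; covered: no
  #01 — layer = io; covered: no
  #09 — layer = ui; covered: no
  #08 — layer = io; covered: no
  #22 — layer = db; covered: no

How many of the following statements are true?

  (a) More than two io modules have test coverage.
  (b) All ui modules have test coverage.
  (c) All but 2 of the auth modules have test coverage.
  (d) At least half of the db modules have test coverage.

(a) io: |A| = 8, |A ∩ B| = 0; needs |A ∩ B| > 2 — false.
(b) ui: |A| = 6, |A ∩ B| = 1; needs A ⊆ B, i.e. every element of A is in B (|A ∖ B| = 0) — false.
(c) auth: |A| = 5, |A ∩ B| = 0; needs |A ∖ B| = 2 — false.
(d) db: |A| = 7, |A ∩ B| = 1; needs |A ∩ B| ≥ |A ∖ B| — false.

0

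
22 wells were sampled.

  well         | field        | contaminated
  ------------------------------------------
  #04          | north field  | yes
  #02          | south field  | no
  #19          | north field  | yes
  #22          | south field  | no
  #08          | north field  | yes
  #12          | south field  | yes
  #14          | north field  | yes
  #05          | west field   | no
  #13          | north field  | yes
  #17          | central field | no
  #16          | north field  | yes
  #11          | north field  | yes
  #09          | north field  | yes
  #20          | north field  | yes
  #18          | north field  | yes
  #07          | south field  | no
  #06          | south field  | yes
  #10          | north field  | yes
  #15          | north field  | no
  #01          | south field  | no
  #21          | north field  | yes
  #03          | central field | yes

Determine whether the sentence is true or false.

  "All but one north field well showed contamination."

True

'All but one north field well showed contamination' holds iff |A ∖ B| = 1.
A (the restrictor) = {#04, #19, #08, #14, #13, #16, #11, #09, #20, #18, #10, #15, #21}, |A| = 13.
A ∖ B = {#15}, so |A ∖ B| = 1.
|A ∖ B| = 1, so the statement is true.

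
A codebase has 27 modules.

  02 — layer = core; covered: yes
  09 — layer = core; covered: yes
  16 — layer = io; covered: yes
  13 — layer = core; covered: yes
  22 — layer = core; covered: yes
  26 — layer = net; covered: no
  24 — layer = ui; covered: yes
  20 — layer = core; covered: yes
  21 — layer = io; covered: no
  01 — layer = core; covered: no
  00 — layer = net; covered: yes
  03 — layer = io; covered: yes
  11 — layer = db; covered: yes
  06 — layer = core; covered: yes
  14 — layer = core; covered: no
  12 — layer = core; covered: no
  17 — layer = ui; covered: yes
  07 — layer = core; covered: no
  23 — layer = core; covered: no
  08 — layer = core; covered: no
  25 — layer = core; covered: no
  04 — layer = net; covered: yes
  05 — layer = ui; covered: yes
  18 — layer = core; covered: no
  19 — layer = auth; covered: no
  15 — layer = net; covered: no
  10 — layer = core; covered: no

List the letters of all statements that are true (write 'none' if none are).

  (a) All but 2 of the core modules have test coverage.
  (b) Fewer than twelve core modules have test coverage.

(b)

|A| = 15, |A ∩ B| = 6, |A ∖ B| = 9.
(a) |A ∖ B| = 2: fails.
(b) |A ∩ B| < 12: holds.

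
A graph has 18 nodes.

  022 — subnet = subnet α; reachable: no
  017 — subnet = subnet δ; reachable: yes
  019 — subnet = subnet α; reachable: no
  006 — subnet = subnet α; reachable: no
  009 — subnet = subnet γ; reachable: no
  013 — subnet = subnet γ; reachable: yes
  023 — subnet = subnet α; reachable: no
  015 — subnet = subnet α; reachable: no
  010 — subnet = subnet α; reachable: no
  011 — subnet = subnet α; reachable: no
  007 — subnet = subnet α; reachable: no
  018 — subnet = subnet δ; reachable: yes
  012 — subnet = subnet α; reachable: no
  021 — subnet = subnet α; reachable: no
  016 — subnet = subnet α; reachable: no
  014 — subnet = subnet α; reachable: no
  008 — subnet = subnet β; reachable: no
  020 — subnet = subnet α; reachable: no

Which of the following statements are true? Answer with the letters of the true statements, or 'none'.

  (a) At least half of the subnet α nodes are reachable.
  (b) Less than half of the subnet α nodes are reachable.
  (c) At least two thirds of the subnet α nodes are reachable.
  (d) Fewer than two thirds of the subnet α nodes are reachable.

(b), (d)

|A| = 13, |A ∩ B| = 0, |A ∖ B| = 13.
(a) |A ∩ B| ≥ |A ∖ B|: fails.
(b) |A ∩ B| < |A ∖ B|: holds.
(c) |A ∩ B| / |A| ≥ 2/3: fails.
(d) |A ∩ B| / |A| < 2/3: holds.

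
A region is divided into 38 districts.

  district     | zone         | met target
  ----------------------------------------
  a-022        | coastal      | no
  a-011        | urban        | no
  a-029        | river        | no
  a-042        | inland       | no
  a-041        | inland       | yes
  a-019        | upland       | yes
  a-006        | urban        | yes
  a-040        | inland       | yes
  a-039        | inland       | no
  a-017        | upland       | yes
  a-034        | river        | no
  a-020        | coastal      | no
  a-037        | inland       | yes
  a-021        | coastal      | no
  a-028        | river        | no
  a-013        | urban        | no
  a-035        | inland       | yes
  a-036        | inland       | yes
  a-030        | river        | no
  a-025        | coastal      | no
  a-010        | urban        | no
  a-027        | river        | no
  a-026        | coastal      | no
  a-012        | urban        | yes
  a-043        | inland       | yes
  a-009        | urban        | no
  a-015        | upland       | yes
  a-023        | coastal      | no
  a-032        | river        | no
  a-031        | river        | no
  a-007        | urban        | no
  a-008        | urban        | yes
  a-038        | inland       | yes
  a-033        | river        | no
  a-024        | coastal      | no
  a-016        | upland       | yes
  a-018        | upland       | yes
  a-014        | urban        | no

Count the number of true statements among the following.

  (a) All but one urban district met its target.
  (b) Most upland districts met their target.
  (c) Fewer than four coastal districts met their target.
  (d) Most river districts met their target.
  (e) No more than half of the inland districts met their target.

(a) urban: |A| = 9, |A ∩ B| = 3; needs |A ∖ B| = 1 — false.
(b) upland: |A| = 5, |A ∩ B| = 5; needs |A ∩ B| > |A ∖ B| — true.
(c) coastal: |A| = 7, |A ∩ B| = 0; needs |A ∩ B| < 4 — true.
(d) river: |A| = 8, |A ∩ B| = 0; needs |A ∩ B| > |A ∖ B| — false.
(e) inland: |A| = 9, |A ∩ B| = 7; needs |A ∩ B| ≤ |A ∖ B| — false.

2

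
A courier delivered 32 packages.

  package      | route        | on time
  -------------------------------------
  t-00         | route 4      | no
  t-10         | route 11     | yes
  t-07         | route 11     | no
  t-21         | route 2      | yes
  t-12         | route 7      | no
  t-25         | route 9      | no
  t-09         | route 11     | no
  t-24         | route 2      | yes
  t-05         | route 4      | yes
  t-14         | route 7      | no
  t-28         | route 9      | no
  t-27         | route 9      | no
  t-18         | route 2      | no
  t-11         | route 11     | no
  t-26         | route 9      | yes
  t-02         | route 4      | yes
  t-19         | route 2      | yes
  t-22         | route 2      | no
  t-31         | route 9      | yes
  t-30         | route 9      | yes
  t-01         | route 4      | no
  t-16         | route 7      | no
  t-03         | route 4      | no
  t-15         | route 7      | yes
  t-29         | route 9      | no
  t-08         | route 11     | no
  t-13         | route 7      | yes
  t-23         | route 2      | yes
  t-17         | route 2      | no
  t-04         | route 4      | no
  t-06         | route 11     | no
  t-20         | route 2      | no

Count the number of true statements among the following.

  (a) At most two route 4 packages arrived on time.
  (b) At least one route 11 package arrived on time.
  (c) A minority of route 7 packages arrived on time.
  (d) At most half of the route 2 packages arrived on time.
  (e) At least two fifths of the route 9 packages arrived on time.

(a) route 4: |A| = 6, |A ∩ B| = 2; needs |A ∩ B| ≤ 2 — true.
(b) route 11: |A| = 6, |A ∩ B| = 1; needs A ∩ B ≠ ∅ (|A ∩ B| ≥ 1) — true.
(c) route 7: |A| = 5, |A ∩ B| = 2; needs |A ∩ B| < |A ∖ B| — true.
(d) route 2: |A| = 8, |A ∩ B| = 4; needs |A ∩ B| ≤ |A ∖ B| — true.
(e) route 9: |A| = 7, |A ∩ B| = 3; needs |A ∩ B| / |A| ≥ 2/5 — true.

5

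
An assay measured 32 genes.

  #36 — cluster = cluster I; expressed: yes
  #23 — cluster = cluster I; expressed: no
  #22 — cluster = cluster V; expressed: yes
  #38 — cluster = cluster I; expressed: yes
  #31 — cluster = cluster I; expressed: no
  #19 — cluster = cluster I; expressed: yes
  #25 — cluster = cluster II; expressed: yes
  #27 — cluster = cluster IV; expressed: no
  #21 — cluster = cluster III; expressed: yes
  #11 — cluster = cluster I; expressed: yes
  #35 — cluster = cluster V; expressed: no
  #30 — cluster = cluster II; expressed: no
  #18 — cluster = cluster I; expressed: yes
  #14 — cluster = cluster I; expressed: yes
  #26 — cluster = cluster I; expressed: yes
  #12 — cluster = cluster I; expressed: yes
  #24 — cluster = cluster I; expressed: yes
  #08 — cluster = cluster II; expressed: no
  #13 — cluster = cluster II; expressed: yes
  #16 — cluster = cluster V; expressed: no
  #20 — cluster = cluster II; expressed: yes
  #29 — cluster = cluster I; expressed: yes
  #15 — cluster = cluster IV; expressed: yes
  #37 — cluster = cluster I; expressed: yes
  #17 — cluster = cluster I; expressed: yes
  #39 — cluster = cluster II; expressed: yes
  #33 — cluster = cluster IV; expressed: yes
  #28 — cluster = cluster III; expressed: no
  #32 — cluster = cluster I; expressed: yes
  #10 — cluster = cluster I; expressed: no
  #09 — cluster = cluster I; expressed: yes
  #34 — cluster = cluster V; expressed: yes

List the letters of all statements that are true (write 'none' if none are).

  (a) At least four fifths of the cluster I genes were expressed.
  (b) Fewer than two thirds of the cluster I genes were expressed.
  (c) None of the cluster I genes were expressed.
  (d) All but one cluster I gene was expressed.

(a)

|A| = 17, |A ∩ B| = 14, |A ∖ B| = 3.
(a) |A ∩ B| / |A| ≥ 4/5: holds.
(b) |A ∩ B| / |A| < 2/3: fails.
(c) A ∩ B = ∅ (|A ∩ B| = 0): fails.
(d) |A ∖ B| = 1: fails.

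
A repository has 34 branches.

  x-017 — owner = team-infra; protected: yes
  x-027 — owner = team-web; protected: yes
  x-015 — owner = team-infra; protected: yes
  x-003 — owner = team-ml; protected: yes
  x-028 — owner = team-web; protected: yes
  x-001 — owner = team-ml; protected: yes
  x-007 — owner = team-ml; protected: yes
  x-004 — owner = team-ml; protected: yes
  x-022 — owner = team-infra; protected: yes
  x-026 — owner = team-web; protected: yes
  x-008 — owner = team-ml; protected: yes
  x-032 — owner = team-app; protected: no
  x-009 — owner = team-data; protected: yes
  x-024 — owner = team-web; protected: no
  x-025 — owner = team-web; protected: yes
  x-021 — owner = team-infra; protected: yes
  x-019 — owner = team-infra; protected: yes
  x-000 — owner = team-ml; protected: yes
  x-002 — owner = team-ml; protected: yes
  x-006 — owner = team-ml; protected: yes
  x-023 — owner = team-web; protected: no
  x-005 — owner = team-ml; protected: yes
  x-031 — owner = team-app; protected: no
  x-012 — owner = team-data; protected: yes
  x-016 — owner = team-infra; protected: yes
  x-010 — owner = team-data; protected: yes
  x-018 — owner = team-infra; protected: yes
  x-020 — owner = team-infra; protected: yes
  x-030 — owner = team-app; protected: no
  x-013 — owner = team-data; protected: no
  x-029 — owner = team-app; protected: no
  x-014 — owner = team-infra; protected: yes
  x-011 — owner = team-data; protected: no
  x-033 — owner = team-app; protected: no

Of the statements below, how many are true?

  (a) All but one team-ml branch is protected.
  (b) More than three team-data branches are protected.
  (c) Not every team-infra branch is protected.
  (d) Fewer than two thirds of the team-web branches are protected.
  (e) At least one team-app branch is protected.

0

(a) team-ml: |A| = 9, |A ∩ B| = 9; needs |A ∖ B| = 1 — false.
(b) team-data: |A| = 5, |A ∩ B| = 3; needs |A ∩ B| > 3 — false.
(c) team-infra: |A| = 9, |A ∩ B| = 9; needs A ⊄ B (|A ∖ B| ≥ 1) — false.
(d) team-web: |A| = 6, |A ∩ B| = 4; needs |A ∩ B| / |A| < 2/3 — false.
(e) team-app: |A| = 5, |A ∩ B| = 0; needs A ∩ B ≠ ∅ (|A ∩ B| ≥ 1) — false.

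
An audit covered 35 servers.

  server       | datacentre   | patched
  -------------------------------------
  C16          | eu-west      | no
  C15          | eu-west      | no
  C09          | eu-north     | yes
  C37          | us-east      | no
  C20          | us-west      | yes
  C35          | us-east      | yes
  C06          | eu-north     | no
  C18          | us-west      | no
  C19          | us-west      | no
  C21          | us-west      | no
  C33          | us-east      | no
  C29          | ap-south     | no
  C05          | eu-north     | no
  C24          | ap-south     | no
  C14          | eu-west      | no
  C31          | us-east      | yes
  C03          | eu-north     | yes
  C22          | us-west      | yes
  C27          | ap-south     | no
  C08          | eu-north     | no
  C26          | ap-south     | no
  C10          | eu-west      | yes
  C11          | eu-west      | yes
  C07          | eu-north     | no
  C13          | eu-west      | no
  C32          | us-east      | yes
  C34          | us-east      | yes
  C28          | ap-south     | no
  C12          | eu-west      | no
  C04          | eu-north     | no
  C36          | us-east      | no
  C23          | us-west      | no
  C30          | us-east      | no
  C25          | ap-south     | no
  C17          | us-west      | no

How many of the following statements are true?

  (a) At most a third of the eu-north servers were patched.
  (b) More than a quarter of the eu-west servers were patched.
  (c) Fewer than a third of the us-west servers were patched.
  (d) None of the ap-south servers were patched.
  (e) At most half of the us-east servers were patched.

(a) eu-north: |A| = 7, |A ∩ B| = 2; needs |A ∩ B| / |A| ≤ 1/3 — true.
(b) eu-west: |A| = 7, |A ∩ B| = 2; needs |A ∩ B| / |A| > 1/4 — true.
(c) us-west: |A| = 7, |A ∩ B| = 2; needs |A ∩ B| / |A| < 1/3 — true.
(d) ap-south: |A| = 6, |A ∩ B| = 0; needs A ∩ B = ∅ (|A ∩ B| = 0) — true.
(e) us-east: |A| = 8, |A ∩ B| = 4; needs |A ∩ B| ≤ |A ∖ B| — true.

5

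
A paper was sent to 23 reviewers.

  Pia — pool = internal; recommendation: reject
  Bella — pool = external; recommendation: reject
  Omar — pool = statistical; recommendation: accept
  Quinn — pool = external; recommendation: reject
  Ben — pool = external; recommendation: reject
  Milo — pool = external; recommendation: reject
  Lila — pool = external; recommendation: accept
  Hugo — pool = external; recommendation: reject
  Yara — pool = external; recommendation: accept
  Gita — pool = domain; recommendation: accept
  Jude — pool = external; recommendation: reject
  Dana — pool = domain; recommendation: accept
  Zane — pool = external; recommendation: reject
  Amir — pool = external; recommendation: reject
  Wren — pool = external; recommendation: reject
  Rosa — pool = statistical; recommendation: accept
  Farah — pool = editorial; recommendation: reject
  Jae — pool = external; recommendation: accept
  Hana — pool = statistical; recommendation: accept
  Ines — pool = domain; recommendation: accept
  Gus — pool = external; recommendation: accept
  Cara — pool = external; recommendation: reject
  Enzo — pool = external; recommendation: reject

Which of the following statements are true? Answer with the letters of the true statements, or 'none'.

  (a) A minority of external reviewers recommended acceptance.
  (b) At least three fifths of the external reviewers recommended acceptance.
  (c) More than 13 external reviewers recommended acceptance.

(a)

|A| = 15, |A ∩ B| = 4, |A ∖ B| = 11.
(a) |A ∩ B| < |A ∖ B|: holds.
(b) |A ∩ B| / |A| ≥ 3/5: fails.
(c) |A ∩ B| > 13: fails.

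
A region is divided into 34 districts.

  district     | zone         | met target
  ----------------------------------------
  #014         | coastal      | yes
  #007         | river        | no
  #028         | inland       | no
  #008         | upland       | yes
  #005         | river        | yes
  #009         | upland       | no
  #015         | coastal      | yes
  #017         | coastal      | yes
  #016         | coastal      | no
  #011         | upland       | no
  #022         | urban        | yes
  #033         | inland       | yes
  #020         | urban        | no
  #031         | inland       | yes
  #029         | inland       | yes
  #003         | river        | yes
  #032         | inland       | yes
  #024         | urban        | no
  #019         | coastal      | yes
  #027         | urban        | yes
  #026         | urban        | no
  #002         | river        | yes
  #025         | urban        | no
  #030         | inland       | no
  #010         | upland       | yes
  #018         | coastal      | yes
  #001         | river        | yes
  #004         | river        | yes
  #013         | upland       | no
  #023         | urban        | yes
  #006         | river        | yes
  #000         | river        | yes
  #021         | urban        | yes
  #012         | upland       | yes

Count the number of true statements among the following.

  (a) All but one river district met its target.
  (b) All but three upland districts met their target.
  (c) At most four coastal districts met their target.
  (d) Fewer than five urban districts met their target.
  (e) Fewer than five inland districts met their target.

4

(a) river: |A| = 8, |A ∩ B| = 7; needs |A ∖ B| = 1 — true.
(b) upland: |A| = 6, |A ∩ B| = 3; needs |A ∖ B| = 3 — true.
(c) coastal: |A| = 6, |A ∩ B| = 5; needs |A ∩ B| ≤ 4 — false.
(d) urban: |A| = 8, |A ∩ B| = 4; needs |A ∩ B| < 5 — true.
(e) inland: |A| = 6, |A ∩ B| = 4; needs |A ∩ B| < 5 — true.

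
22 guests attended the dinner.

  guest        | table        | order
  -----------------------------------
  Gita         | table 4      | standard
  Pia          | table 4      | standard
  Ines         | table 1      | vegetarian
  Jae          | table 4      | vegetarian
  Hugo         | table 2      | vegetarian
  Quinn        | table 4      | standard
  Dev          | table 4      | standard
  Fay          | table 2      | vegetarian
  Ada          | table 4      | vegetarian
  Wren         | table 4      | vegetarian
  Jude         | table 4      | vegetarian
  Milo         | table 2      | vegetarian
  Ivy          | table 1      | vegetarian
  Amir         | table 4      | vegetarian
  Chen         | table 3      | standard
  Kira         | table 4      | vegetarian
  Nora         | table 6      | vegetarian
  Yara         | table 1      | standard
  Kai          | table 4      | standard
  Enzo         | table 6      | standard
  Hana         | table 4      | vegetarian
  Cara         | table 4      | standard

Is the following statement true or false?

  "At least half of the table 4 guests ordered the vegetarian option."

Truth condition: |A ∩ B| ≥ |A ∖ B|.
A (the restrictor) = {Gita, Pia, Jae, Quinn, Dev, Ada, Wren, Jude, Amir, Kira, Kai, Hana, Cara}, |A| = 13.
A ∩ B = {Jae, Ada, Wren, Jude, Amir, Kira, Hana}, so |A ∩ B| = 7.
A ∖ B = {Gita, Pia, Quinn, Dev, Kai, Cara}, so |A ∖ B| = 6.
7 > 6, so the statement is true.

True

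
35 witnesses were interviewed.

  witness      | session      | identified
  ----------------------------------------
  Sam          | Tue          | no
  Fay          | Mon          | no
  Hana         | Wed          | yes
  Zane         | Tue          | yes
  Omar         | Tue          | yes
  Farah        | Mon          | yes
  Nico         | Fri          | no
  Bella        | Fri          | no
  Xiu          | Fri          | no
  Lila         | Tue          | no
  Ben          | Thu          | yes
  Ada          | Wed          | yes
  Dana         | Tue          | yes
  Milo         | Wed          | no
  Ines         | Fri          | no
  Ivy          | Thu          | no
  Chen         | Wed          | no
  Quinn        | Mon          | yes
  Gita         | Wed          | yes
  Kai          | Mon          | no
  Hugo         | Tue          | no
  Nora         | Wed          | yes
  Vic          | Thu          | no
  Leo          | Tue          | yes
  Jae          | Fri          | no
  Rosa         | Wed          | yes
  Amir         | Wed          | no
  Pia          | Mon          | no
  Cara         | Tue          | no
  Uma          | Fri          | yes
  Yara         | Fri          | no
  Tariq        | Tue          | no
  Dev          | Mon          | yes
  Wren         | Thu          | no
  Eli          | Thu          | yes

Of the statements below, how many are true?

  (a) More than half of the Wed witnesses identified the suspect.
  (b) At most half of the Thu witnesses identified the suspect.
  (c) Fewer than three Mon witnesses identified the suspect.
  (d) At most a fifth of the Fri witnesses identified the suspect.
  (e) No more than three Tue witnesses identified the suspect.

3

(a) Wed: |A| = 8, |A ∩ B| = 5; needs |A ∩ B| > |A ∖ B| — true.
(b) Thu: |A| = 5, |A ∩ B| = 2; needs |A ∩ B| ≤ |A ∖ B| — true.
(c) Mon: |A| = 6, |A ∩ B| = 3; needs |A ∩ B| < 3 — false.
(d) Fri: |A| = 7, |A ∩ B| = 1; needs |A ∩ B| / |A| ≤ 1/5 — true.
(e) Tue: |A| = 9, |A ∩ B| = 4; needs |A ∩ B| ≤ 3 — false.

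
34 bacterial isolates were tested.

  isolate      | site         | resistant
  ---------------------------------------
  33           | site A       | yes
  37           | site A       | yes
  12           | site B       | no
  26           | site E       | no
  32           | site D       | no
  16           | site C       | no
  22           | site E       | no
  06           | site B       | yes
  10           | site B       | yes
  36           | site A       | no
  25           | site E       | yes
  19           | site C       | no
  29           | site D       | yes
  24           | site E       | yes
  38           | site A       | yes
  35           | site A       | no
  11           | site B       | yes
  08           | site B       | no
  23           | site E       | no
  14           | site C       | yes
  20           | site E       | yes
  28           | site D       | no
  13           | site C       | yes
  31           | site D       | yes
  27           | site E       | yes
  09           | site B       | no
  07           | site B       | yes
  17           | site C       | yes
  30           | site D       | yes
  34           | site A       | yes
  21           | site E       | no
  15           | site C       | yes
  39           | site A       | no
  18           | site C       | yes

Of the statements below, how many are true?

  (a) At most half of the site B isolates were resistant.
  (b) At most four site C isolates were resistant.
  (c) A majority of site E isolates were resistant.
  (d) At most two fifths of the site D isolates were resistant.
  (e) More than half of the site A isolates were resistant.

1

(a) site B: |A| = 7, |A ∩ B| = 4; needs |A ∩ B| ≤ |A ∖ B| — false.
(b) site C: |A| = 7, |A ∩ B| = 5; needs |A ∩ B| ≤ 4 — false.
(c) site E: |A| = 8, |A ∩ B| = 4; needs |A ∩ B| > |A ∖ B| — false.
(d) site D: |A| = 5, |A ∩ B| = 3; needs |A ∩ B| / |A| ≤ 2/5 — false.
(e) site A: |A| = 7, |A ∩ B| = 4; needs |A ∩ B| > |A ∖ B| — true.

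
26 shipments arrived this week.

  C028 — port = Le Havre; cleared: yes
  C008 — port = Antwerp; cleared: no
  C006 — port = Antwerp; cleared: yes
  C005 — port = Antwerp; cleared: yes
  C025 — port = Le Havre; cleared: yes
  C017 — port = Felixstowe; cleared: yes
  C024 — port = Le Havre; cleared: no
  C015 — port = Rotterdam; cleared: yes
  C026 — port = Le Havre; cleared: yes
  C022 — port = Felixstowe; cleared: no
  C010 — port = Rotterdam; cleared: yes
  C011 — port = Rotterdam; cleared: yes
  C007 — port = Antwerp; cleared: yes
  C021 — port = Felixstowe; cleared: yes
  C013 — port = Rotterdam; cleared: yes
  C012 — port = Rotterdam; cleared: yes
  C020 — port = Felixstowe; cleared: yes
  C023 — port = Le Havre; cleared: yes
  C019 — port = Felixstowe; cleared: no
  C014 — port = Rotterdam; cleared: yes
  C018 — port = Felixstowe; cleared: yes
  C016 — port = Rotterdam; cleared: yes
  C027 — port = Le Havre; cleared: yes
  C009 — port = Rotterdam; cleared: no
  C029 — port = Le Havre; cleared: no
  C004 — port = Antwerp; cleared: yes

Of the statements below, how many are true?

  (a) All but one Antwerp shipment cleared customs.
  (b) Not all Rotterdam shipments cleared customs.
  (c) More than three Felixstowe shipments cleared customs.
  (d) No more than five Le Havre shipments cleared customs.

(a) Antwerp: |A| = 5, |A ∩ B| = 4; needs |A ∖ B| = 1 — true.
(b) Rotterdam: |A| = 8, |A ∩ B| = 7; needs A ⊄ B (|A ∖ B| ≥ 1) — true.
(c) Felixstowe: |A| = 6, |A ∩ B| = 4; needs |A ∩ B| > 3 — true.
(d) Le Havre: |A| = 7, |A ∩ B| = 5; needs |A ∩ B| ≤ 5 — true.

4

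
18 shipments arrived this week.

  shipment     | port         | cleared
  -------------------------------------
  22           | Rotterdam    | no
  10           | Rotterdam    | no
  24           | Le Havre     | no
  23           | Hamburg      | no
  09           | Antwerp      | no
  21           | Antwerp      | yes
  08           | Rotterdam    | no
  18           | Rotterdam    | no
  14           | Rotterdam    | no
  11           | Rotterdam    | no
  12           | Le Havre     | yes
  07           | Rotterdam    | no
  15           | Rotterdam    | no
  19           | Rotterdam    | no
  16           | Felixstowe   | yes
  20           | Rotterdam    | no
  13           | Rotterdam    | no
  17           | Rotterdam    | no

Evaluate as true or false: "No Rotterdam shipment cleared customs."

The determiner here denotes the relation: A ∩ B = ∅ (|A ∩ B| = 0).
A (the restrictor) = {22, 10, 08, 18, 14, 11, 07, 15, 19, 20, 13, 17}, |A| = 12.
A ∩ B = {}, so |A ∩ B| = 0.
So the statement is true.

True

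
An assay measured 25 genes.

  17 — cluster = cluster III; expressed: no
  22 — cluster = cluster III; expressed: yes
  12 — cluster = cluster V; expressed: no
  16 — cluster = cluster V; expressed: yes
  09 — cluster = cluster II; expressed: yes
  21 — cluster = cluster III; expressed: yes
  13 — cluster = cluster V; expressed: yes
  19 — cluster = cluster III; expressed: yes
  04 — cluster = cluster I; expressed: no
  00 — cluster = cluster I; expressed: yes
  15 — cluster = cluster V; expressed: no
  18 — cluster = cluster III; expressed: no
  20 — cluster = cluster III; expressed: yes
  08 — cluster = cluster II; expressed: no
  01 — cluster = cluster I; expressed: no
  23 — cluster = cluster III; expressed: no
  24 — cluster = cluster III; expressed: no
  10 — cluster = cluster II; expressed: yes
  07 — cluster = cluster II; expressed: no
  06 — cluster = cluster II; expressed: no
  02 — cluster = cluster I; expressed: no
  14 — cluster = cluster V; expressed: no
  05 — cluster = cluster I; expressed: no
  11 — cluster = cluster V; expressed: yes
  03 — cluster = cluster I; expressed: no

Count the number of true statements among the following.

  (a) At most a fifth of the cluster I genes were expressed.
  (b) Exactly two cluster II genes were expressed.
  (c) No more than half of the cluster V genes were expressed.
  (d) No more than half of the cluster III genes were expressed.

(a) cluster I: |A| = 6, |A ∩ B| = 1; needs |A ∩ B| / |A| ≤ 1/5 — true.
(b) cluster II: |A| = 5, |A ∩ B| = 2; needs |A ∩ B| = 2 — true.
(c) cluster V: |A| = 6, |A ∩ B| = 3; needs |A ∩ B| ≤ |A ∖ B| — true.
(d) cluster III: |A| = 8, |A ∩ B| = 4; needs |A ∩ B| ≤ |A ∖ B| — true.

4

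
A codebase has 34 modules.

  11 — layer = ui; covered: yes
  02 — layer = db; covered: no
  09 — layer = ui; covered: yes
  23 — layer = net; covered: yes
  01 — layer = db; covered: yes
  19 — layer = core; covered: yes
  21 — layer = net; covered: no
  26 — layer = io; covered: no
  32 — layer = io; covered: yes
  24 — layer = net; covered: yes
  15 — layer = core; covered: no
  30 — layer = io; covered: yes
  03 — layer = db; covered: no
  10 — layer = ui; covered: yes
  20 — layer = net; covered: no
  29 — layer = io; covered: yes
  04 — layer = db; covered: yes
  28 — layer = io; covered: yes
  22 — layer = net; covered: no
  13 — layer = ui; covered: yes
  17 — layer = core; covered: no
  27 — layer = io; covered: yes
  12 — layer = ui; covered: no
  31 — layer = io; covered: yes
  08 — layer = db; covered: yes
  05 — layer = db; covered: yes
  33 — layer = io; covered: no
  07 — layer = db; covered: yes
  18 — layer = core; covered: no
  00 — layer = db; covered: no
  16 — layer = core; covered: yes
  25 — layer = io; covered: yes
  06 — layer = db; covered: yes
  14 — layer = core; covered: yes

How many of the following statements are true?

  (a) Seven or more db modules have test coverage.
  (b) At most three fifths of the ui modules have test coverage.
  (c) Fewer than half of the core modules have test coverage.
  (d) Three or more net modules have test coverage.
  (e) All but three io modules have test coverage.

(a) db: |A| = 9, |A ∩ B| = 6; needs |A ∩ B| ≥ 7 — false.
(b) ui: |A| = 5, |A ∩ B| = 4; needs |A ∩ B| / |A| ≤ 3/5 — false.
(c) core: |A| = 6, |A ∩ B| = 3; needs |A ∩ B| < |A ∖ B| — false.
(d) net: |A| = 5, |A ∩ B| = 2; needs |A ∩ B| ≥ 3 — false.
(e) io: |A| = 9, |A ∩ B| = 7; needs |A ∖ B| = 3 — false.

0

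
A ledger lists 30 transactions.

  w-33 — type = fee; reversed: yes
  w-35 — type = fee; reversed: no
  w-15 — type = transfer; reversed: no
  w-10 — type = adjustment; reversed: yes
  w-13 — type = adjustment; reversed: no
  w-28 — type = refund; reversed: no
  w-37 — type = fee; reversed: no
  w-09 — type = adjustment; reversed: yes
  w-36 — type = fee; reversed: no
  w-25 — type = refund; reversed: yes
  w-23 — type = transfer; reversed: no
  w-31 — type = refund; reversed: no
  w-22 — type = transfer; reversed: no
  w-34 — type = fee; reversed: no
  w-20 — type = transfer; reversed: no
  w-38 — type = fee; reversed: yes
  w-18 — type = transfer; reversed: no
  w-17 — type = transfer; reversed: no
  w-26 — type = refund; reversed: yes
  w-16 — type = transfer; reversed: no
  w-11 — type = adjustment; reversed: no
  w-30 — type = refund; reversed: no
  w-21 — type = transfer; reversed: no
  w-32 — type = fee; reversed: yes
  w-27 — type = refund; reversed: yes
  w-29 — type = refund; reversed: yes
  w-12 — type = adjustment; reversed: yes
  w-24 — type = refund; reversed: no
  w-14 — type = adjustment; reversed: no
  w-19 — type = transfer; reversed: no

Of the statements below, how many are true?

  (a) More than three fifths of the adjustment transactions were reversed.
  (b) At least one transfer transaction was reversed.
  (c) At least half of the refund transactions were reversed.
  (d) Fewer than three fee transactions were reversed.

1

(a) adjustment: |A| = 6, |A ∩ B| = 3; needs |A ∩ B| / |A| > 3/5 — false.
(b) transfer: |A| = 9, |A ∩ B| = 0; needs A ∩ B ≠ ∅ (|A ∩ B| ≥ 1) — false.
(c) refund: |A| = 8, |A ∩ B| = 4; needs |A ∩ B| ≥ |A ∖ B| — true.
(d) fee: |A| = 7, |A ∩ B| = 3; needs |A ∩ B| < 3 — false.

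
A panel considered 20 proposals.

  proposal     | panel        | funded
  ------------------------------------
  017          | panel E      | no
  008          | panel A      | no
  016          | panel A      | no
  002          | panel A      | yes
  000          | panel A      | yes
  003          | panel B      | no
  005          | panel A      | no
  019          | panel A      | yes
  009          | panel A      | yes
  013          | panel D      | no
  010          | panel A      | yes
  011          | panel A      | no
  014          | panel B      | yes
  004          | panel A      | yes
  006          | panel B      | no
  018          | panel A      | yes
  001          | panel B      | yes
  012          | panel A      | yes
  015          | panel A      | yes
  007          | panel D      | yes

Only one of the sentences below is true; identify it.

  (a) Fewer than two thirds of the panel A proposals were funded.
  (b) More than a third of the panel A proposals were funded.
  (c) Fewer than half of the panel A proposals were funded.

(b)

|A| = 13, |A ∩ B| = 9, |A ∖ B| = 4.
(a) requires |A ∩ B| / |A| < 2/3: false.
(b) requires |A ∩ B| / |A| > 1/3: true.
(c) requires |A ∩ B| < |A ∖ B|: false.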